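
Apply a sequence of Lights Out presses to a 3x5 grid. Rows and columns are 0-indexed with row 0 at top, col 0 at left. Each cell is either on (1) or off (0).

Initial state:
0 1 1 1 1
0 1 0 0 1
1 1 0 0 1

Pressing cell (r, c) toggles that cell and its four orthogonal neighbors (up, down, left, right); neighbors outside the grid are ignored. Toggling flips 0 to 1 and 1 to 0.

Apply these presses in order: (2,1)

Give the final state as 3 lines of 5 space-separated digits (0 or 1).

Answer: 0 1 1 1 1
0 0 0 0 1
0 0 1 0 1

Derivation:
After press 1 at (2,1):
0 1 1 1 1
0 0 0 0 1
0 0 1 0 1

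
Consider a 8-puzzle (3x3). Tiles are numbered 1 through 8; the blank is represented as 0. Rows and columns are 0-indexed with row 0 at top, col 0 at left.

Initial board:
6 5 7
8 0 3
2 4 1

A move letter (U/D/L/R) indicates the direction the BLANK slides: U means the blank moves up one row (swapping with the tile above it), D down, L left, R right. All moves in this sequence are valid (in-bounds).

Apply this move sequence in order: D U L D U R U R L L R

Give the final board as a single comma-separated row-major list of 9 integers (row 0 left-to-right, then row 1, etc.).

After move 1 (D):
6 5 7
8 4 3
2 0 1

After move 2 (U):
6 5 7
8 0 3
2 4 1

After move 3 (L):
6 5 7
0 8 3
2 4 1

After move 4 (D):
6 5 7
2 8 3
0 4 1

After move 5 (U):
6 5 7
0 8 3
2 4 1

After move 6 (R):
6 5 7
8 0 3
2 4 1

After move 7 (U):
6 0 7
8 5 3
2 4 1

After move 8 (R):
6 7 0
8 5 3
2 4 1

After move 9 (L):
6 0 7
8 5 3
2 4 1

After move 10 (L):
0 6 7
8 5 3
2 4 1

After move 11 (R):
6 0 7
8 5 3
2 4 1

Answer: 6, 0, 7, 8, 5, 3, 2, 4, 1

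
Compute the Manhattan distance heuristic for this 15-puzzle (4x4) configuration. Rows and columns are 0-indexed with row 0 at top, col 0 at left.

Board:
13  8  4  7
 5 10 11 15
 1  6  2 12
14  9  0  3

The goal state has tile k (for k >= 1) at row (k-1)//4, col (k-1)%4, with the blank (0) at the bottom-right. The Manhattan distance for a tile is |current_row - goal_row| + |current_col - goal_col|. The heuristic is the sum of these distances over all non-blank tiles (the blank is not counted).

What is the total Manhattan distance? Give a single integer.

Answer: 27

Derivation:
Tile 13: (0,0)->(3,0) = 3
Tile 8: (0,1)->(1,3) = 3
Tile 4: (0,2)->(0,3) = 1
Tile 7: (0,3)->(1,2) = 2
Tile 5: (1,0)->(1,0) = 0
Tile 10: (1,1)->(2,1) = 1
Tile 11: (1,2)->(2,2) = 1
Tile 15: (1,3)->(3,2) = 3
Tile 1: (2,0)->(0,0) = 2
Tile 6: (2,1)->(1,1) = 1
Tile 2: (2,2)->(0,1) = 3
Tile 12: (2,3)->(2,3) = 0
Tile 14: (3,0)->(3,1) = 1
Tile 9: (3,1)->(2,0) = 2
Tile 3: (3,3)->(0,2) = 4
Sum: 3 + 3 + 1 + 2 + 0 + 1 + 1 + 3 + 2 + 1 + 3 + 0 + 1 + 2 + 4 = 27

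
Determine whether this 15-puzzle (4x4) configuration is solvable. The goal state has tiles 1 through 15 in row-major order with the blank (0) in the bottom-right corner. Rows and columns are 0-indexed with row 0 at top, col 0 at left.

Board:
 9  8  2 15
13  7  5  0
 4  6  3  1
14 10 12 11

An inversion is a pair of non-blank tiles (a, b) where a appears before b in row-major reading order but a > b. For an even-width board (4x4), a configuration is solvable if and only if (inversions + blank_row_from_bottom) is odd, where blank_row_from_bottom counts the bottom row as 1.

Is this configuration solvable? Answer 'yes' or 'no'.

Answer: no

Derivation:
Inversions: 53
Blank is in row 1 (0-indexed from top), which is row 3 counting from the bottom (bottom = 1).
53 + 3 = 56, which is even, so the puzzle is not solvable.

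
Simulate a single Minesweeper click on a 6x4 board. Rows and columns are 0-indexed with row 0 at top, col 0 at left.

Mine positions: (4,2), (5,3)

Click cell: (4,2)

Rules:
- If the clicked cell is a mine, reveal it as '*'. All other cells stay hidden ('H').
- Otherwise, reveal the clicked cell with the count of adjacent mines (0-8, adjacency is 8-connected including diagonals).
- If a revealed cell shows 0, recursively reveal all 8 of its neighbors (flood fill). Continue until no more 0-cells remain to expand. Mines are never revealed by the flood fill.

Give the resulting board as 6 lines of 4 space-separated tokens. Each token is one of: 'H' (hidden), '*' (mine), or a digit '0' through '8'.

H H H H
H H H H
H H H H
H H H H
H H * H
H H H H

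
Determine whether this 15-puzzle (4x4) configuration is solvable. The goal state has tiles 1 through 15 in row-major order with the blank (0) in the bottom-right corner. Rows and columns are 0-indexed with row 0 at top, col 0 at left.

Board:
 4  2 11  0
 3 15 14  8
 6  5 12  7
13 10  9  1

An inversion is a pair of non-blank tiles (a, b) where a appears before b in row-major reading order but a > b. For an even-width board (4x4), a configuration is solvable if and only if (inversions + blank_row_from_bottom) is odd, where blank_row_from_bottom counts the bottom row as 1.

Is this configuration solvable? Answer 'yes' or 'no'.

Answer: no

Derivation:
Inversions: 50
Blank is in row 0 (0-indexed from top), which is row 4 counting from the bottom (bottom = 1).
50 + 4 = 54, which is even, so the puzzle is not solvable.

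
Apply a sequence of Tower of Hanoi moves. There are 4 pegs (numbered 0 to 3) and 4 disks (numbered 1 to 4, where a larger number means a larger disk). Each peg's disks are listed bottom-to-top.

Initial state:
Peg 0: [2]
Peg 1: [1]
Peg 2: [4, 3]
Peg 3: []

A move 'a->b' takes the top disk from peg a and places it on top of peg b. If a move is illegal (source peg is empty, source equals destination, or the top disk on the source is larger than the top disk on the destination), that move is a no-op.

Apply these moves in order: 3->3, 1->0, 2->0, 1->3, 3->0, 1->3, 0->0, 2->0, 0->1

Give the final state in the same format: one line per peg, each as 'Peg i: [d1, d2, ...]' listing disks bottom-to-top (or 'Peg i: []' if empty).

After move 1 (3->3):
Peg 0: [2]
Peg 1: [1]
Peg 2: [4, 3]
Peg 3: []

After move 2 (1->0):
Peg 0: [2, 1]
Peg 1: []
Peg 2: [4, 3]
Peg 3: []

After move 3 (2->0):
Peg 0: [2, 1]
Peg 1: []
Peg 2: [4, 3]
Peg 3: []

After move 4 (1->3):
Peg 0: [2, 1]
Peg 1: []
Peg 2: [4, 3]
Peg 3: []

After move 5 (3->0):
Peg 0: [2, 1]
Peg 1: []
Peg 2: [4, 3]
Peg 3: []

After move 6 (1->3):
Peg 0: [2, 1]
Peg 1: []
Peg 2: [4, 3]
Peg 3: []

After move 7 (0->0):
Peg 0: [2, 1]
Peg 1: []
Peg 2: [4, 3]
Peg 3: []

After move 8 (2->0):
Peg 0: [2, 1]
Peg 1: []
Peg 2: [4, 3]
Peg 3: []

After move 9 (0->1):
Peg 0: [2]
Peg 1: [1]
Peg 2: [4, 3]
Peg 3: []

Answer: Peg 0: [2]
Peg 1: [1]
Peg 2: [4, 3]
Peg 3: []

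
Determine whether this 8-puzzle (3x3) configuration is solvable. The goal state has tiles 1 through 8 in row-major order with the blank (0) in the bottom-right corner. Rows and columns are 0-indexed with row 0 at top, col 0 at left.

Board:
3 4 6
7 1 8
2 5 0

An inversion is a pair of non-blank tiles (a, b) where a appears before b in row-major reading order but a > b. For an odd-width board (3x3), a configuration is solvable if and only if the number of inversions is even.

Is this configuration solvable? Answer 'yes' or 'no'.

Inversions (pairs i<j in row-major order where tile[i] > tile[j] > 0): 12
12 is even, so the puzzle is solvable.

Answer: yes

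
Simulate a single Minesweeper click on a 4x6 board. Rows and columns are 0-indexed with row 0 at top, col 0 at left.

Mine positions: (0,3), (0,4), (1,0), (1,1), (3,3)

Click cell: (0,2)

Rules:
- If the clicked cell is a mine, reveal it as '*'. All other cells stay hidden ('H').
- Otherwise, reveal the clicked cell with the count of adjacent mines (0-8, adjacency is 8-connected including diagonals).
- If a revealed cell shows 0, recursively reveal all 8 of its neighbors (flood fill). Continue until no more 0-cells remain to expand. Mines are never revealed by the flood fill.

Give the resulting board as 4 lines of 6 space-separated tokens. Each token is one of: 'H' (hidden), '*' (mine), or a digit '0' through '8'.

H H 2 H H H
H H H H H H
H H H H H H
H H H H H H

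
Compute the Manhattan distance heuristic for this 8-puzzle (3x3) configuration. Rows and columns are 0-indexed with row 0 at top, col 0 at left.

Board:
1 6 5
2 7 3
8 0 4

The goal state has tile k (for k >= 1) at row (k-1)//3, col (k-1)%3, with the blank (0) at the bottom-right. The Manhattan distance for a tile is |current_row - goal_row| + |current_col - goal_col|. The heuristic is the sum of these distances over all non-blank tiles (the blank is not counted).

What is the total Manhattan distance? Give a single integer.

Tile 1: at (0,0), goal (0,0), distance |0-0|+|0-0| = 0
Tile 6: at (0,1), goal (1,2), distance |0-1|+|1-2| = 2
Tile 5: at (0,2), goal (1,1), distance |0-1|+|2-1| = 2
Tile 2: at (1,0), goal (0,1), distance |1-0|+|0-1| = 2
Tile 7: at (1,1), goal (2,0), distance |1-2|+|1-0| = 2
Tile 3: at (1,2), goal (0,2), distance |1-0|+|2-2| = 1
Tile 8: at (2,0), goal (2,1), distance |2-2|+|0-1| = 1
Tile 4: at (2,2), goal (1,0), distance |2-1|+|2-0| = 3
Sum: 0 + 2 + 2 + 2 + 2 + 1 + 1 + 3 = 13

Answer: 13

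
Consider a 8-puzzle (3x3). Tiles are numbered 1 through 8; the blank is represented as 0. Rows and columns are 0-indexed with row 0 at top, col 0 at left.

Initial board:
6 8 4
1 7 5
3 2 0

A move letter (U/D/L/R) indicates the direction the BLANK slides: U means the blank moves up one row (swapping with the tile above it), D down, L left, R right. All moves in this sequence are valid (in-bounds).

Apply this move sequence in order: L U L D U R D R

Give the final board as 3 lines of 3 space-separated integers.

After move 1 (L):
6 8 4
1 7 5
3 0 2

After move 2 (U):
6 8 4
1 0 5
3 7 2

After move 3 (L):
6 8 4
0 1 5
3 7 2

After move 4 (D):
6 8 4
3 1 5
0 7 2

After move 5 (U):
6 8 4
0 1 5
3 7 2

After move 6 (R):
6 8 4
1 0 5
3 7 2

After move 7 (D):
6 8 4
1 7 5
3 0 2

After move 8 (R):
6 8 4
1 7 5
3 2 0

Answer: 6 8 4
1 7 5
3 2 0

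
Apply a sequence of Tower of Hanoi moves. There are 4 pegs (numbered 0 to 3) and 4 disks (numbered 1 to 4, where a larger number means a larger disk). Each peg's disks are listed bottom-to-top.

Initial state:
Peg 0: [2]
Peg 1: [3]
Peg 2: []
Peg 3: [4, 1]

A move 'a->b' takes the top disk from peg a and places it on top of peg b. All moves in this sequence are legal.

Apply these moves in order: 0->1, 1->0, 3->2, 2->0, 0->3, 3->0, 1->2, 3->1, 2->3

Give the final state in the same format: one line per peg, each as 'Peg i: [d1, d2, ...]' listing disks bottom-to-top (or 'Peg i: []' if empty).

Answer: Peg 0: [2, 1]
Peg 1: [4]
Peg 2: []
Peg 3: [3]

Derivation:
After move 1 (0->1):
Peg 0: []
Peg 1: [3, 2]
Peg 2: []
Peg 3: [4, 1]

After move 2 (1->0):
Peg 0: [2]
Peg 1: [3]
Peg 2: []
Peg 3: [4, 1]

After move 3 (3->2):
Peg 0: [2]
Peg 1: [3]
Peg 2: [1]
Peg 3: [4]

After move 4 (2->0):
Peg 0: [2, 1]
Peg 1: [3]
Peg 2: []
Peg 3: [4]

After move 5 (0->3):
Peg 0: [2]
Peg 1: [3]
Peg 2: []
Peg 3: [4, 1]

After move 6 (3->0):
Peg 0: [2, 1]
Peg 1: [3]
Peg 2: []
Peg 3: [4]

After move 7 (1->2):
Peg 0: [2, 1]
Peg 1: []
Peg 2: [3]
Peg 3: [4]

After move 8 (3->1):
Peg 0: [2, 1]
Peg 1: [4]
Peg 2: [3]
Peg 3: []

After move 9 (2->3):
Peg 0: [2, 1]
Peg 1: [4]
Peg 2: []
Peg 3: [3]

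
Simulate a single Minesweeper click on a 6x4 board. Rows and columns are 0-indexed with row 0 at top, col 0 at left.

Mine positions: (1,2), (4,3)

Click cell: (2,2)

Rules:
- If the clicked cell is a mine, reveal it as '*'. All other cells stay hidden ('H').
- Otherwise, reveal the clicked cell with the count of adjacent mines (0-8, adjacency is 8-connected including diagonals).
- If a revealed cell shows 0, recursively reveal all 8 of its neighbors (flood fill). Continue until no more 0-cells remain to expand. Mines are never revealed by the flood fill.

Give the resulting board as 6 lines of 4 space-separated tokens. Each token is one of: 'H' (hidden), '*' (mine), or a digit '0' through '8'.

H H H H
H H H H
H H 1 H
H H H H
H H H H
H H H H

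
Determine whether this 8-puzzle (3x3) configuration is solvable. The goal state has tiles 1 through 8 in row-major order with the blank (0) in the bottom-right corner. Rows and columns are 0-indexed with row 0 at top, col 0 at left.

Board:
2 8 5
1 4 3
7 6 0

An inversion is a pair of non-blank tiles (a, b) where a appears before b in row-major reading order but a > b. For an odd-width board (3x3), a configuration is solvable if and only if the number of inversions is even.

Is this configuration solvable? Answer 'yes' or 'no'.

Answer: yes

Derivation:
Inversions (pairs i<j in row-major order where tile[i] > tile[j] > 0): 12
12 is even, so the puzzle is solvable.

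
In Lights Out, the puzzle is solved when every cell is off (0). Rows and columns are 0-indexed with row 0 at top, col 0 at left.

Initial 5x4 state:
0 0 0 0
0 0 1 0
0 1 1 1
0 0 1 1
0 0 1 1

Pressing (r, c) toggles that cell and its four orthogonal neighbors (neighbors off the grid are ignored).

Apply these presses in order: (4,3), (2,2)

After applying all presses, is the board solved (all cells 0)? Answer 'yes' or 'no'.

After press 1 at (4,3):
0 0 0 0
0 0 1 0
0 1 1 1
0 0 1 0
0 0 0 0

After press 2 at (2,2):
0 0 0 0
0 0 0 0
0 0 0 0
0 0 0 0
0 0 0 0

Lights still on: 0

Answer: yes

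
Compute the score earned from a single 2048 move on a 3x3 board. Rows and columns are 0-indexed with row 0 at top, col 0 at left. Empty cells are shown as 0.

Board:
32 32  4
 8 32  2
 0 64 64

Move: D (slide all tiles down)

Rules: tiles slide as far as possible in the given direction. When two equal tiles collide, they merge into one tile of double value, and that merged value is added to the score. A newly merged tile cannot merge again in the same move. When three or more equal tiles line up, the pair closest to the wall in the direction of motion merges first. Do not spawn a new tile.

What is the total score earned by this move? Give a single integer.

Slide down:
col 0: [32, 8, 0] -> [0, 32, 8]  score +0 (running 0)
col 1: [32, 32, 64] -> [0, 64, 64]  score +64 (running 64)
col 2: [4, 2, 64] -> [4, 2, 64]  score +0 (running 64)
Board after move:
 0  0  4
32 64  2
 8 64 64

Answer: 64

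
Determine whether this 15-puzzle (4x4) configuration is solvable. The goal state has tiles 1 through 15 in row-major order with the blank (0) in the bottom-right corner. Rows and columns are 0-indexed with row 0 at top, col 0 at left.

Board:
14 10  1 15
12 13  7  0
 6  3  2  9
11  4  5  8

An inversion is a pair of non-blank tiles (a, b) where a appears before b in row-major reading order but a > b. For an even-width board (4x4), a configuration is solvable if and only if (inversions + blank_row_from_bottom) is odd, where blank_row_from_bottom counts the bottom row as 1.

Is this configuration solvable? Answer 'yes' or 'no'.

Answer: no

Derivation:
Inversions: 67
Blank is in row 1 (0-indexed from top), which is row 3 counting from the bottom (bottom = 1).
67 + 3 = 70, which is even, so the puzzle is not solvable.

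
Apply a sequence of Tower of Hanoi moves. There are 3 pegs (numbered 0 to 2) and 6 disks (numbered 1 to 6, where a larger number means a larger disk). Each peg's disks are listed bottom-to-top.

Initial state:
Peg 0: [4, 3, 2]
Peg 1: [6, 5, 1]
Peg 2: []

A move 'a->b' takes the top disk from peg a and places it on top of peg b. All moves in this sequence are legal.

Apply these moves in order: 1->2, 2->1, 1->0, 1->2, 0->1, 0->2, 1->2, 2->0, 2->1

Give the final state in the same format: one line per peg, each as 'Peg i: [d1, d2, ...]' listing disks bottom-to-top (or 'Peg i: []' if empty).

Answer: Peg 0: [4, 3, 1]
Peg 1: [6, 2]
Peg 2: [5]

Derivation:
After move 1 (1->2):
Peg 0: [4, 3, 2]
Peg 1: [6, 5]
Peg 2: [1]

After move 2 (2->1):
Peg 0: [4, 3, 2]
Peg 1: [6, 5, 1]
Peg 2: []

After move 3 (1->0):
Peg 0: [4, 3, 2, 1]
Peg 1: [6, 5]
Peg 2: []

After move 4 (1->2):
Peg 0: [4, 3, 2, 1]
Peg 1: [6]
Peg 2: [5]

After move 5 (0->1):
Peg 0: [4, 3, 2]
Peg 1: [6, 1]
Peg 2: [5]

After move 6 (0->2):
Peg 0: [4, 3]
Peg 1: [6, 1]
Peg 2: [5, 2]

After move 7 (1->2):
Peg 0: [4, 3]
Peg 1: [6]
Peg 2: [5, 2, 1]

After move 8 (2->0):
Peg 0: [4, 3, 1]
Peg 1: [6]
Peg 2: [5, 2]

After move 9 (2->1):
Peg 0: [4, 3, 1]
Peg 1: [6, 2]
Peg 2: [5]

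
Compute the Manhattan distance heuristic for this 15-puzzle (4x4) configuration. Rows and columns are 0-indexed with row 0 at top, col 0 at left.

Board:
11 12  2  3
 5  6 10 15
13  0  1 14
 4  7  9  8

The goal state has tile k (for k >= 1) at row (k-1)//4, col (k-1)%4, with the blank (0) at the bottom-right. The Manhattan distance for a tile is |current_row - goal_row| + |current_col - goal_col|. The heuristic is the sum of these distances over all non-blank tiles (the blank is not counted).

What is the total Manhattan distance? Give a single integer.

Tile 11: at (0,0), goal (2,2), distance |0-2|+|0-2| = 4
Tile 12: at (0,1), goal (2,3), distance |0-2|+|1-3| = 4
Tile 2: at (0,2), goal (0,1), distance |0-0|+|2-1| = 1
Tile 3: at (0,3), goal (0,2), distance |0-0|+|3-2| = 1
Tile 5: at (1,0), goal (1,0), distance |1-1|+|0-0| = 0
Tile 6: at (1,1), goal (1,1), distance |1-1|+|1-1| = 0
Tile 10: at (1,2), goal (2,1), distance |1-2|+|2-1| = 2
Tile 15: at (1,3), goal (3,2), distance |1-3|+|3-2| = 3
Tile 13: at (2,0), goal (3,0), distance |2-3|+|0-0| = 1
Tile 1: at (2,2), goal (0,0), distance |2-0|+|2-0| = 4
Tile 14: at (2,3), goal (3,1), distance |2-3|+|3-1| = 3
Tile 4: at (3,0), goal (0,3), distance |3-0|+|0-3| = 6
Tile 7: at (3,1), goal (1,2), distance |3-1|+|1-2| = 3
Tile 9: at (3,2), goal (2,0), distance |3-2|+|2-0| = 3
Tile 8: at (3,3), goal (1,3), distance |3-1|+|3-3| = 2
Sum: 4 + 4 + 1 + 1 + 0 + 0 + 2 + 3 + 1 + 4 + 3 + 6 + 3 + 3 + 2 = 37

Answer: 37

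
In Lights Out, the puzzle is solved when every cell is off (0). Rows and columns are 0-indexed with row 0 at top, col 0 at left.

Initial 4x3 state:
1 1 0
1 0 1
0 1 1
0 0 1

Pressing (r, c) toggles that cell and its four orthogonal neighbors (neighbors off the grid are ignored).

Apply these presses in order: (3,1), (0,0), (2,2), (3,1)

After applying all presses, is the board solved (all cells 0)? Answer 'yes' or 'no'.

After press 1 at (3,1):
1 1 0
1 0 1
0 0 1
1 1 0

After press 2 at (0,0):
0 0 0
0 0 1
0 0 1
1 1 0

After press 3 at (2,2):
0 0 0
0 0 0
0 1 0
1 1 1

After press 4 at (3,1):
0 0 0
0 0 0
0 0 0
0 0 0

Lights still on: 0

Answer: yes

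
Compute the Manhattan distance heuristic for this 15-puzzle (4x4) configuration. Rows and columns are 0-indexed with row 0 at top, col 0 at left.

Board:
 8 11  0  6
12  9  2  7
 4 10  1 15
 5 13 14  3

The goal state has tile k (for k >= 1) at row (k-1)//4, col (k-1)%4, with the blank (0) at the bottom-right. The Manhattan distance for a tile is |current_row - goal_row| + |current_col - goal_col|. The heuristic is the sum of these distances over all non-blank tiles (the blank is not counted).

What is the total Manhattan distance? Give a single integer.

Tile 8: at (0,0), goal (1,3), distance |0-1|+|0-3| = 4
Tile 11: at (0,1), goal (2,2), distance |0-2|+|1-2| = 3
Tile 6: at (0,3), goal (1,1), distance |0-1|+|3-1| = 3
Tile 12: at (1,0), goal (2,3), distance |1-2|+|0-3| = 4
Tile 9: at (1,1), goal (2,0), distance |1-2|+|1-0| = 2
Tile 2: at (1,2), goal (0,1), distance |1-0|+|2-1| = 2
Tile 7: at (1,3), goal (1,2), distance |1-1|+|3-2| = 1
Tile 4: at (2,0), goal (0,3), distance |2-0|+|0-3| = 5
Tile 10: at (2,1), goal (2,1), distance |2-2|+|1-1| = 0
Tile 1: at (2,2), goal (0,0), distance |2-0|+|2-0| = 4
Tile 15: at (2,3), goal (3,2), distance |2-3|+|3-2| = 2
Tile 5: at (3,0), goal (1,0), distance |3-1|+|0-0| = 2
Tile 13: at (3,1), goal (3,0), distance |3-3|+|1-0| = 1
Tile 14: at (3,2), goal (3,1), distance |3-3|+|2-1| = 1
Tile 3: at (3,3), goal (0,2), distance |3-0|+|3-2| = 4
Sum: 4 + 3 + 3 + 4 + 2 + 2 + 1 + 5 + 0 + 4 + 2 + 2 + 1 + 1 + 4 = 38

Answer: 38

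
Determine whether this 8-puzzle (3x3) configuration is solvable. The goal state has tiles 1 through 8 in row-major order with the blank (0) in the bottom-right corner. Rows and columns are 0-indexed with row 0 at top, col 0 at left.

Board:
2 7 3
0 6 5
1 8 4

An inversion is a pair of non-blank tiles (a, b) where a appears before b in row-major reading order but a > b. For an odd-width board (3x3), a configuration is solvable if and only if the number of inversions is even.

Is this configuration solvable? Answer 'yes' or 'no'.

Answer: no

Derivation:
Inversions (pairs i<j in row-major order where tile[i] > tile[j] > 0): 13
13 is odd, so the puzzle is not solvable.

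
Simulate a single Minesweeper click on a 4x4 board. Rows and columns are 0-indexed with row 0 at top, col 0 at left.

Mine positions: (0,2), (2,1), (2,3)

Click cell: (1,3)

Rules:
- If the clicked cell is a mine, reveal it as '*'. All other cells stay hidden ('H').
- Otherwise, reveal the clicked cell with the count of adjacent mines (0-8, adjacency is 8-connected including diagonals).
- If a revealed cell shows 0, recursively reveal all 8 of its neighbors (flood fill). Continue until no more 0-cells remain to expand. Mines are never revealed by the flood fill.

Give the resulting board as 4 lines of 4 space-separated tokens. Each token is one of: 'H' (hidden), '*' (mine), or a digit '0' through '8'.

H H H H
H H H 2
H H H H
H H H H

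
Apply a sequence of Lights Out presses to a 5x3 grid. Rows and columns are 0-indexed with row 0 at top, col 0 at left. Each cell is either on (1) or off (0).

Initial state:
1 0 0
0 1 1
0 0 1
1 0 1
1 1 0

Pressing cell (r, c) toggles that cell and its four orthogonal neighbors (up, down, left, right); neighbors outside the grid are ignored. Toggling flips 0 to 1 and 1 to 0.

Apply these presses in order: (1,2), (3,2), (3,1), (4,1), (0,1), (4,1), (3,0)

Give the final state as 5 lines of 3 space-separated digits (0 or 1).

Answer: 0 1 0
0 1 0
1 1 1
1 1 1
0 0 1

Derivation:
After press 1 at (1,2):
1 0 1
0 0 0
0 0 0
1 0 1
1 1 0

After press 2 at (3,2):
1 0 1
0 0 0
0 0 1
1 1 0
1 1 1

After press 3 at (3,1):
1 0 1
0 0 0
0 1 1
0 0 1
1 0 1

After press 4 at (4,1):
1 0 1
0 0 0
0 1 1
0 1 1
0 1 0

After press 5 at (0,1):
0 1 0
0 1 0
0 1 1
0 1 1
0 1 0

After press 6 at (4,1):
0 1 0
0 1 0
0 1 1
0 0 1
1 0 1

After press 7 at (3,0):
0 1 0
0 1 0
1 1 1
1 1 1
0 0 1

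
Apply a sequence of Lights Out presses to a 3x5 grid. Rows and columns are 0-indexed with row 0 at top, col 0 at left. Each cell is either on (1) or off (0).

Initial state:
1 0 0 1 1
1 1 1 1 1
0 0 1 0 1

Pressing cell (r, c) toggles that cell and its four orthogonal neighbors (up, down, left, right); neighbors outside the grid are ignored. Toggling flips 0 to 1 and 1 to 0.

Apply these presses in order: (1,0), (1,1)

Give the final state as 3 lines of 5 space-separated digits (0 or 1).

After press 1 at (1,0):
0 0 0 1 1
0 0 1 1 1
1 0 1 0 1

After press 2 at (1,1):
0 1 0 1 1
1 1 0 1 1
1 1 1 0 1

Answer: 0 1 0 1 1
1 1 0 1 1
1 1 1 0 1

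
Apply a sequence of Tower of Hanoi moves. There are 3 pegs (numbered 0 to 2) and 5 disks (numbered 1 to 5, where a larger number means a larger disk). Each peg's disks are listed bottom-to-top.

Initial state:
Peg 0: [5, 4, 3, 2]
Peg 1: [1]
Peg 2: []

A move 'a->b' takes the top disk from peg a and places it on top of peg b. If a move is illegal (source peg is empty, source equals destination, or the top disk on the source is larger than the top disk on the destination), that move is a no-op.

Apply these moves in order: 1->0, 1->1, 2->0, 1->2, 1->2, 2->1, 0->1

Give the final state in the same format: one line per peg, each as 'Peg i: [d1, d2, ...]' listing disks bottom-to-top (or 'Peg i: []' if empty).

Answer: Peg 0: [5, 4, 3, 2]
Peg 1: [1]
Peg 2: []

Derivation:
After move 1 (1->0):
Peg 0: [5, 4, 3, 2, 1]
Peg 1: []
Peg 2: []

After move 2 (1->1):
Peg 0: [5, 4, 3, 2, 1]
Peg 1: []
Peg 2: []

After move 3 (2->0):
Peg 0: [5, 4, 3, 2, 1]
Peg 1: []
Peg 2: []

After move 4 (1->2):
Peg 0: [5, 4, 3, 2, 1]
Peg 1: []
Peg 2: []

After move 5 (1->2):
Peg 0: [5, 4, 3, 2, 1]
Peg 1: []
Peg 2: []

After move 6 (2->1):
Peg 0: [5, 4, 3, 2, 1]
Peg 1: []
Peg 2: []

After move 7 (0->1):
Peg 0: [5, 4, 3, 2]
Peg 1: [1]
Peg 2: []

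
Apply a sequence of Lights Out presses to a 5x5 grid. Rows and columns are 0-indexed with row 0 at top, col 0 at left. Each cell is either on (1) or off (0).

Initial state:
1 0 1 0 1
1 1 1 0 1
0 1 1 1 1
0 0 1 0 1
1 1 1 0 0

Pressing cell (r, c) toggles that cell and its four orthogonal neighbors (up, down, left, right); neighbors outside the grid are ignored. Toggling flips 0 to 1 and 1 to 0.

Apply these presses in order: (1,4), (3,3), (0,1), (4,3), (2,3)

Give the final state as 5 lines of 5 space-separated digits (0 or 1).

After press 1 at (1,4):
1 0 1 0 0
1 1 1 1 0
0 1 1 1 0
0 0 1 0 1
1 1 1 0 0

After press 2 at (3,3):
1 0 1 0 0
1 1 1 1 0
0 1 1 0 0
0 0 0 1 0
1 1 1 1 0

After press 3 at (0,1):
0 1 0 0 0
1 0 1 1 0
0 1 1 0 0
0 0 0 1 0
1 1 1 1 0

After press 4 at (4,3):
0 1 0 0 0
1 0 1 1 0
0 1 1 0 0
0 0 0 0 0
1 1 0 0 1

After press 5 at (2,3):
0 1 0 0 0
1 0 1 0 0
0 1 0 1 1
0 0 0 1 0
1 1 0 0 1

Answer: 0 1 0 0 0
1 0 1 0 0
0 1 0 1 1
0 0 0 1 0
1 1 0 0 1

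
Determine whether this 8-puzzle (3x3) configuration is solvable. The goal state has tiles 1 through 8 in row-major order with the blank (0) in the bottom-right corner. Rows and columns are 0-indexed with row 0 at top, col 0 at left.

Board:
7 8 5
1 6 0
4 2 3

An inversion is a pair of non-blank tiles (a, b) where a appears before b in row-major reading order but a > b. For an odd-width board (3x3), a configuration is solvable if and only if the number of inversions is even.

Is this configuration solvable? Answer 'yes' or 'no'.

Answer: no

Derivation:
Inversions (pairs i<j in row-major order where tile[i] > tile[j] > 0): 21
21 is odd, so the puzzle is not solvable.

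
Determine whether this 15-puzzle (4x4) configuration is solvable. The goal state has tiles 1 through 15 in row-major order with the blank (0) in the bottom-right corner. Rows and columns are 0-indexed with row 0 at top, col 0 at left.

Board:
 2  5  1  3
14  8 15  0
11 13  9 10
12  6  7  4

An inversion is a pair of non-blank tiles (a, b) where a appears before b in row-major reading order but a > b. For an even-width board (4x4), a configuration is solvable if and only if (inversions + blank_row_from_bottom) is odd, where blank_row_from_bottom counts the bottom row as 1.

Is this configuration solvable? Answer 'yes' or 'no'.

Inversions: 46
Blank is in row 1 (0-indexed from top), which is row 3 counting from the bottom (bottom = 1).
46 + 3 = 49, which is odd, so the puzzle is solvable.

Answer: yes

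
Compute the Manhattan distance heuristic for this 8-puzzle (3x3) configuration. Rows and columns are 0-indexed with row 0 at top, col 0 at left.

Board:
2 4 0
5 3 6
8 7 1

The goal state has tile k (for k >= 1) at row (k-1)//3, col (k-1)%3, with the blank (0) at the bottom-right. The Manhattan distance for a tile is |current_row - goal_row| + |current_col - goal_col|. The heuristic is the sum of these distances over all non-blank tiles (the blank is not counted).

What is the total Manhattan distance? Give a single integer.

Tile 2: at (0,0), goal (0,1), distance |0-0|+|0-1| = 1
Tile 4: at (0,1), goal (1,0), distance |0-1|+|1-0| = 2
Tile 5: at (1,0), goal (1,1), distance |1-1|+|0-1| = 1
Tile 3: at (1,1), goal (0,2), distance |1-0|+|1-2| = 2
Tile 6: at (1,2), goal (1,2), distance |1-1|+|2-2| = 0
Tile 8: at (2,0), goal (2,1), distance |2-2|+|0-1| = 1
Tile 7: at (2,1), goal (2,0), distance |2-2|+|1-0| = 1
Tile 1: at (2,2), goal (0,0), distance |2-0|+|2-0| = 4
Sum: 1 + 2 + 1 + 2 + 0 + 1 + 1 + 4 = 12

Answer: 12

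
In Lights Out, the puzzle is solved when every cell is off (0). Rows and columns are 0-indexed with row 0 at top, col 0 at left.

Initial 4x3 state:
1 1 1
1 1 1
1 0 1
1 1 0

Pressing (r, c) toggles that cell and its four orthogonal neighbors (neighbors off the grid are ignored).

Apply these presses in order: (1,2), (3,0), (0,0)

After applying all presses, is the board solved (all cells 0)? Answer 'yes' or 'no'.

After press 1 at (1,2):
1 1 0
1 0 0
1 0 0
1 1 0

After press 2 at (3,0):
1 1 0
1 0 0
0 0 0
0 0 0

After press 3 at (0,0):
0 0 0
0 0 0
0 0 0
0 0 0

Lights still on: 0

Answer: yes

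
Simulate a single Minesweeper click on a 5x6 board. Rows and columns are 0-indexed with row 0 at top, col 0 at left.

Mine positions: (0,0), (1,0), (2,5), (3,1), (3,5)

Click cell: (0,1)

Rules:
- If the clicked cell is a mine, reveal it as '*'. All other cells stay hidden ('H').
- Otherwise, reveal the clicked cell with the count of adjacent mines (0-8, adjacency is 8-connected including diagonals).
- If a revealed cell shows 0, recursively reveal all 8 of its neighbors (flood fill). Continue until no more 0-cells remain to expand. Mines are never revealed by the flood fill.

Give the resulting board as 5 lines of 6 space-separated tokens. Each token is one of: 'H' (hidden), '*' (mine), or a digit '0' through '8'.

H 2 H H H H
H H H H H H
H H H H H H
H H H H H H
H H H H H H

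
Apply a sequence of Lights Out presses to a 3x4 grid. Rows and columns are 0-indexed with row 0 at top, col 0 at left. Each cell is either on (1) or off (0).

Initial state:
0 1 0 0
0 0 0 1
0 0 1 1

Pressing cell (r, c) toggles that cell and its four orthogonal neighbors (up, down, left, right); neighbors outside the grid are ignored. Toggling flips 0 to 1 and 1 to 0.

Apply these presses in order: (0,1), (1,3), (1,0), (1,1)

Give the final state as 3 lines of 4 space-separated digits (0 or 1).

Answer: 0 1 1 1
0 1 0 0
1 1 1 0

Derivation:
After press 1 at (0,1):
1 0 1 0
0 1 0 1
0 0 1 1

After press 2 at (1,3):
1 0 1 1
0 1 1 0
0 0 1 0

After press 3 at (1,0):
0 0 1 1
1 0 1 0
1 0 1 0

After press 4 at (1,1):
0 1 1 1
0 1 0 0
1 1 1 0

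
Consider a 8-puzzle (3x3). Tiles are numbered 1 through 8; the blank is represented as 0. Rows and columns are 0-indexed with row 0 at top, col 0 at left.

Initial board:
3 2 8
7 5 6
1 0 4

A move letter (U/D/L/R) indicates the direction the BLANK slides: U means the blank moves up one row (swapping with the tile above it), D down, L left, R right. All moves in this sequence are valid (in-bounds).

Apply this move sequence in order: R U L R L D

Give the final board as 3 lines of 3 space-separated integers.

After move 1 (R):
3 2 8
7 5 6
1 4 0

After move 2 (U):
3 2 8
7 5 0
1 4 6

After move 3 (L):
3 2 8
7 0 5
1 4 6

After move 4 (R):
3 2 8
7 5 0
1 4 6

After move 5 (L):
3 2 8
7 0 5
1 4 6

After move 6 (D):
3 2 8
7 4 5
1 0 6

Answer: 3 2 8
7 4 5
1 0 6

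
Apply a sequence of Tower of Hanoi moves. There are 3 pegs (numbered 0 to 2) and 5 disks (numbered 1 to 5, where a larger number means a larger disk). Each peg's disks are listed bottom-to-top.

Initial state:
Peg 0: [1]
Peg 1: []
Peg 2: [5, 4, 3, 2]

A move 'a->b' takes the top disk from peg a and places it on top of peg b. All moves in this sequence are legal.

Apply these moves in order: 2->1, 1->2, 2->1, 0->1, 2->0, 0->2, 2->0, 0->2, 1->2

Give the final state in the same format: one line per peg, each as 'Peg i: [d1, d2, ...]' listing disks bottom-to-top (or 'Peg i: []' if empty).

Answer: Peg 0: []
Peg 1: [2]
Peg 2: [5, 4, 3, 1]

Derivation:
After move 1 (2->1):
Peg 0: [1]
Peg 1: [2]
Peg 2: [5, 4, 3]

After move 2 (1->2):
Peg 0: [1]
Peg 1: []
Peg 2: [5, 4, 3, 2]

After move 3 (2->1):
Peg 0: [1]
Peg 1: [2]
Peg 2: [5, 4, 3]

After move 4 (0->1):
Peg 0: []
Peg 1: [2, 1]
Peg 2: [5, 4, 3]

After move 5 (2->0):
Peg 0: [3]
Peg 1: [2, 1]
Peg 2: [5, 4]

After move 6 (0->2):
Peg 0: []
Peg 1: [2, 1]
Peg 2: [5, 4, 3]

After move 7 (2->0):
Peg 0: [3]
Peg 1: [2, 1]
Peg 2: [5, 4]

After move 8 (0->2):
Peg 0: []
Peg 1: [2, 1]
Peg 2: [5, 4, 3]

After move 9 (1->2):
Peg 0: []
Peg 1: [2]
Peg 2: [5, 4, 3, 1]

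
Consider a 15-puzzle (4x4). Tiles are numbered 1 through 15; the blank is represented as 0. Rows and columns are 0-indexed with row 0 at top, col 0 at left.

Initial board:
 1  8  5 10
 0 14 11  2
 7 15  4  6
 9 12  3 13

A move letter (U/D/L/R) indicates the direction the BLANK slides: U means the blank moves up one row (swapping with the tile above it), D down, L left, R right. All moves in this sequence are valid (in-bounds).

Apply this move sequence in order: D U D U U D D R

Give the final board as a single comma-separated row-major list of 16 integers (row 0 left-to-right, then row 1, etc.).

Answer: 1, 8, 5, 10, 7, 14, 11, 2, 15, 0, 4, 6, 9, 12, 3, 13

Derivation:
After move 1 (D):
 1  8  5 10
 7 14 11  2
 0 15  4  6
 9 12  3 13

After move 2 (U):
 1  8  5 10
 0 14 11  2
 7 15  4  6
 9 12  3 13

After move 3 (D):
 1  8  5 10
 7 14 11  2
 0 15  4  6
 9 12  3 13

After move 4 (U):
 1  8  5 10
 0 14 11  2
 7 15  4  6
 9 12  3 13

After move 5 (U):
 0  8  5 10
 1 14 11  2
 7 15  4  6
 9 12  3 13

After move 6 (D):
 1  8  5 10
 0 14 11  2
 7 15  4  6
 9 12  3 13

After move 7 (D):
 1  8  5 10
 7 14 11  2
 0 15  4  6
 9 12  3 13

After move 8 (R):
 1  8  5 10
 7 14 11  2
15  0  4  6
 9 12  3 13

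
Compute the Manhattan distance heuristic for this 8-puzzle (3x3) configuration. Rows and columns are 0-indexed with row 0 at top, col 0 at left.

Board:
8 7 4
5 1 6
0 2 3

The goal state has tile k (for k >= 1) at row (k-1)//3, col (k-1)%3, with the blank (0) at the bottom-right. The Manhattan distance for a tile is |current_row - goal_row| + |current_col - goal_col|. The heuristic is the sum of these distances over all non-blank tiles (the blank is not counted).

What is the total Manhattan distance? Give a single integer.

Answer: 16

Derivation:
Tile 8: (0,0)->(2,1) = 3
Tile 7: (0,1)->(2,0) = 3
Tile 4: (0,2)->(1,0) = 3
Tile 5: (1,0)->(1,1) = 1
Tile 1: (1,1)->(0,0) = 2
Tile 6: (1,2)->(1,2) = 0
Tile 2: (2,1)->(0,1) = 2
Tile 3: (2,2)->(0,2) = 2
Sum: 3 + 3 + 3 + 1 + 2 + 0 + 2 + 2 = 16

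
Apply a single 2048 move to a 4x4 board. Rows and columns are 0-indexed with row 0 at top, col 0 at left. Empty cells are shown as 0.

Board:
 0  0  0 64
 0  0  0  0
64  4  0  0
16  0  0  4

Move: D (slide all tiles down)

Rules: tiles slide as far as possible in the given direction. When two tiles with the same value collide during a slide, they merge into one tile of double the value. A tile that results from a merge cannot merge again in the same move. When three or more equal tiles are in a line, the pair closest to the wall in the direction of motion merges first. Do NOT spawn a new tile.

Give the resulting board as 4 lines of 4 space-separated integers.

Slide down:
col 0: [0, 0, 64, 16] -> [0, 0, 64, 16]
col 1: [0, 0, 4, 0] -> [0, 0, 0, 4]
col 2: [0, 0, 0, 0] -> [0, 0, 0, 0]
col 3: [64, 0, 0, 4] -> [0, 0, 64, 4]

Answer:  0  0  0  0
 0  0  0  0
64  0  0 64
16  4  0  4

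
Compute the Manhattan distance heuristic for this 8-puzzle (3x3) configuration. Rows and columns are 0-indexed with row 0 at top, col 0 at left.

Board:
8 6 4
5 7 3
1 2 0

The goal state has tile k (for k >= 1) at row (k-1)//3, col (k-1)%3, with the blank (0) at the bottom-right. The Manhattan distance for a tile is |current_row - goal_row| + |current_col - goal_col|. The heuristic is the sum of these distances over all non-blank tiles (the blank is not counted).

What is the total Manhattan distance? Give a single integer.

Answer: 16

Derivation:
Tile 8: (0,0)->(2,1) = 3
Tile 6: (0,1)->(1,2) = 2
Tile 4: (0,2)->(1,0) = 3
Tile 5: (1,0)->(1,1) = 1
Tile 7: (1,1)->(2,0) = 2
Tile 3: (1,2)->(0,2) = 1
Tile 1: (2,0)->(0,0) = 2
Tile 2: (2,1)->(0,1) = 2
Sum: 3 + 2 + 3 + 1 + 2 + 1 + 2 + 2 = 16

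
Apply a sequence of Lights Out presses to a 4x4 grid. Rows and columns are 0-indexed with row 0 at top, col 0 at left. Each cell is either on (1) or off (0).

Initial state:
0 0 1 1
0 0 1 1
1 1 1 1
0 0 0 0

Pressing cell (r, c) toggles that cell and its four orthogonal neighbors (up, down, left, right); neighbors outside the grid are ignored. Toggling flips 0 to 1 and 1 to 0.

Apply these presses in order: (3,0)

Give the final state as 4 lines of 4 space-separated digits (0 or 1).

Answer: 0 0 1 1
0 0 1 1
0 1 1 1
1 1 0 0

Derivation:
After press 1 at (3,0):
0 0 1 1
0 0 1 1
0 1 1 1
1 1 0 0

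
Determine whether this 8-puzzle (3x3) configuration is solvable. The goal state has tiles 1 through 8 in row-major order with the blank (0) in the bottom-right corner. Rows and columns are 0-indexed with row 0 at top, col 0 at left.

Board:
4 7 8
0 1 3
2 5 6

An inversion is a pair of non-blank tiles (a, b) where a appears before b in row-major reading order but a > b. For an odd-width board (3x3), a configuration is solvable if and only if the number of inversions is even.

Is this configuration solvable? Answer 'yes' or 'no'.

Answer: yes

Derivation:
Inversions (pairs i<j in row-major order where tile[i] > tile[j] > 0): 14
14 is even, so the puzzle is solvable.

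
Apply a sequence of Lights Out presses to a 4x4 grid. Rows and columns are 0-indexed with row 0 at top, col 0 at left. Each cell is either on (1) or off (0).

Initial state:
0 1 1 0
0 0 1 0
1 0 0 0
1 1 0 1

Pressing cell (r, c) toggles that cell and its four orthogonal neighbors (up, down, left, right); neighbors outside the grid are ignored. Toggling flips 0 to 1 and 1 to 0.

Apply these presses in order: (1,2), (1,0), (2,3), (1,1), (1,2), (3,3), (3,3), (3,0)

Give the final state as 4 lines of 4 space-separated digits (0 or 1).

Answer: 1 0 1 0
0 0 0 1
1 1 1 1
0 0 0 0

Derivation:
After press 1 at (1,2):
0 1 0 0
0 1 0 1
1 0 1 0
1 1 0 1

After press 2 at (1,0):
1 1 0 0
1 0 0 1
0 0 1 0
1 1 0 1

After press 3 at (2,3):
1 1 0 0
1 0 0 0
0 0 0 1
1 1 0 0

After press 4 at (1,1):
1 0 0 0
0 1 1 0
0 1 0 1
1 1 0 0

After press 5 at (1,2):
1 0 1 0
0 0 0 1
0 1 1 1
1 1 0 0

After press 6 at (3,3):
1 0 1 0
0 0 0 1
0 1 1 0
1 1 1 1

After press 7 at (3,3):
1 0 1 0
0 0 0 1
0 1 1 1
1 1 0 0

After press 8 at (3,0):
1 0 1 0
0 0 0 1
1 1 1 1
0 0 0 0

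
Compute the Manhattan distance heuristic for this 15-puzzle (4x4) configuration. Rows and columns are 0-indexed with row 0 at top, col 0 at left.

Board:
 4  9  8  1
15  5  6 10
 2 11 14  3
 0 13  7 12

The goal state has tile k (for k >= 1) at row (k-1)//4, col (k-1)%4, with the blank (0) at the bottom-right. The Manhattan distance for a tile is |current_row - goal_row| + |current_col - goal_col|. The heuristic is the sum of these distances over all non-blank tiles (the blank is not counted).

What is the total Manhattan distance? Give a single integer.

Tile 4: (0,0)->(0,3) = 3
Tile 9: (0,1)->(2,0) = 3
Tile 8: (0,2)->(1,3) = 2
Tile 1: (0,3)->(0,0) = 3
Tile 15: (1,0)->(3,2) = 4
Tile 5: (1,1)->(1,0) = 1
Tile 6: (1,2)->(1,1) = 1
Tile 10: (1,3)->(2,1) = 3
Tile 2: (2,0)->(0,1) = 3
Tile 11: (2,1)->(2,2) = 1
Tile 14: (2,2)->(3,1) = 2
Tile 3: (2,3)->(0,2) = 3
Tile 13: (3,1)->(3,0) = 1
Tile 7: (3,2)->(1,2) = 2
Tile 12: (3,3)->(2,3) = 1
Sum: 3 + 3 + 2 + 3 + 4 + 1 + 1 + 3 + 3 + 1 + 2 + 3 + 1 + 2 + 1 = 33

Answer: 33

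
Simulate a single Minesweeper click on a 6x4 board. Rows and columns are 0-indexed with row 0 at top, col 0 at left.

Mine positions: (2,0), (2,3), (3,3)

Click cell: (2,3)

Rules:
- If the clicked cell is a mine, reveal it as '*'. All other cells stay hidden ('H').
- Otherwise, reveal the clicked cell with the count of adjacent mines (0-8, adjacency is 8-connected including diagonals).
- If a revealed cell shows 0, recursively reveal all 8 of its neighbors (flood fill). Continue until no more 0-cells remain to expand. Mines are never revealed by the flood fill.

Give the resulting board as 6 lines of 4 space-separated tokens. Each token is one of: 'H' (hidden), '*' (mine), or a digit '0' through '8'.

H H H H
H H H H
H H H *
H H H H
H H H H
H H H H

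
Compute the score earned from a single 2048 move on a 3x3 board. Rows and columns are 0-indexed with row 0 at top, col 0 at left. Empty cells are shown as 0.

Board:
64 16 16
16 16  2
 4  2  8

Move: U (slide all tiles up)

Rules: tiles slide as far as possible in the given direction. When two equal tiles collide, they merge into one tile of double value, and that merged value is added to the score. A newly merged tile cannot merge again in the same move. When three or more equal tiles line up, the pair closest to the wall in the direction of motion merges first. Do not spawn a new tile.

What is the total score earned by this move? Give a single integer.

Answer: 32

Derivation:
Slide up:
col 0: [64, 16, 4] -> [64, 16, 4]  score +0 (running 0)
col 1: [16, 16, 2] -> [32, 2, 0]  score +32 (running 32)
col 2: [16, 2, 8] -> [16, 2, 8]  score +0 (running 32)
Board after move:
64 32 16
16  2  2
 4  0  8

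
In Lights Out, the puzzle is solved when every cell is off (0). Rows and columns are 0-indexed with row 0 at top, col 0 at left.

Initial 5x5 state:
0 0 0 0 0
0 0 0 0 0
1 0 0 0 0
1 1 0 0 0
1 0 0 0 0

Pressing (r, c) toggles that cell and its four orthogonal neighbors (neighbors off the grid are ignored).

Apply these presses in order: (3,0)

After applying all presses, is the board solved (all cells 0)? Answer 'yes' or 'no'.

Answer: yes

Derivation:
After press 1 at (3,0):
0 0 0 0 0
0 0 0 0 0
0 0 0 0 0
0 0 0 0 0
0 0 0 0 0

Lights still on: 0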